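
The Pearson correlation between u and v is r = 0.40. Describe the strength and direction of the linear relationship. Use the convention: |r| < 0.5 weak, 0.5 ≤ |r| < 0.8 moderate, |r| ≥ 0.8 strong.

r = 0.40 > 0 so the relationship is positive.
|r| = 0.40, which falls in the weak range.

weak positive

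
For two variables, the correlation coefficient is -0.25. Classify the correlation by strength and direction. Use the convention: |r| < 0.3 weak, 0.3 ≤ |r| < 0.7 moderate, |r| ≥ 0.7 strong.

r = -0.25 < 0 so the relationship is negative.
|r| = 0.25, which falls in the weak range.

weak negative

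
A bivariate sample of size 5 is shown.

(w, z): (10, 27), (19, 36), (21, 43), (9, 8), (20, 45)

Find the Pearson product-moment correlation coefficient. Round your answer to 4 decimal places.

n = 5, Σw = 79, Σz = 159, Σw² = 1383, Σz² = 5963, Σwz = 2829
nΣwz − ΣwΣz = 14145 − 12561 = 1584
nΣw² − (Σw)² = 6915 − 6241 = 674; nΣz² − (Σz)² = 29815 − 25281 = 4534
r = 1584 / √(674 × 4534) = 1584 / 1748.1178 ≈ 0.9061

0.9061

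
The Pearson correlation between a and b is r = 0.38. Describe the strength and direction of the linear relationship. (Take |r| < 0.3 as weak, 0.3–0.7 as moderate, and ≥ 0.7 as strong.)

r = 0.38 > 0 so the relationship is positive.
|r| = 0.38, which falls in the moderate range.

moderate positive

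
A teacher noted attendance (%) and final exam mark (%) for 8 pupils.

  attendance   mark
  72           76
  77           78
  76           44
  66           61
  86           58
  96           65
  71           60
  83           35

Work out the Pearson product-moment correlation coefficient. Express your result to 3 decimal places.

n = 8, Σx = 627, Σy = 477, Σx² = 49787, Σy² = 29931, Σxy = 37241
nΣxy − ΣxΣy = 297928 − 299079 = -1151
nΣx² − (Σx)² = 398296 − 393129 = 5167; nΣy² − (Σy)² = 239448 − 227529 = 11919
r = -1151 / √(5167 × 11919) = -1151 / 7847.6412 ≈ -0.147

-0.147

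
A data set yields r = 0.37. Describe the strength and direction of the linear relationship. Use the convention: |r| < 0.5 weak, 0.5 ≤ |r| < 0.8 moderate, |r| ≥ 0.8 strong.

r = 0.37 > 0 so the relationship is positive.
|r| = 0.37, which falls in the weak range.

weak positive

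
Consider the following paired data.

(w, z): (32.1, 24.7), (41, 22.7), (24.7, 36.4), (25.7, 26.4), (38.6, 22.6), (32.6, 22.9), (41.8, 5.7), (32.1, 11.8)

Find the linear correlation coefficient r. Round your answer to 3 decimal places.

-0.660

n = 8, Σw = 268.6, Σz = 173.2, Σw² = 9312.36, Σz² = 4354.2, Σwz = 5537.07
nΣwz − ΣwΣz = 44296.56 − 46521.52 = -2224.96
nΣw² − (Σw)² = 74498.88 − 72145.96 = 2352.92; nΣz² − (Σz)² = 34833.6 − 29998.24 = 4835.36
r = -2224.96 / √(2352.92 × 4835.36) = -2224.96 / 3373.0128 ≈ -0.660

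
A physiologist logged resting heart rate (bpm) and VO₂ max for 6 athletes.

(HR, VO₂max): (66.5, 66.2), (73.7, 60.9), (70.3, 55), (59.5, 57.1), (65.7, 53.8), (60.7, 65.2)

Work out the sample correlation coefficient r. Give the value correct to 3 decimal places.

n = 6, Σx = 396.4, Σy = 358.2, Σx² = 26337.26, Σy² = 21522.14, Σxy = 23646.88
nΣxy − ΣxΣy = 141881.28 − 141990.48 = -109.2
nΣx² − (Σx)² = 158023.56 − 157132.96 = 890.6; nΣy² − (Σy)² = 129132.84 − 128307.24 = 825.6
r = -109.2 / √(890.6 × 825.6) = -109.2 / 857.4843 ≈ -0.127

-0.127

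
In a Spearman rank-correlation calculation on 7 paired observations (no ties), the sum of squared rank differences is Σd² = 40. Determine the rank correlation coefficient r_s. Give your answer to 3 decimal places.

ρ = 1 − 6Σd² / [n(n²−1)] = 1 − 6×40 / (7×48)
  = 1 − 240/336 = 1 − 0.7143 ≈ 0.286

0.286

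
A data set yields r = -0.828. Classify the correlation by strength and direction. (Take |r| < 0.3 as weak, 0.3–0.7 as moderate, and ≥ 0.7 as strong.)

r = -0.828 < 0 so the relationship is negative.
|r| = 0.828, which falls in the strong range.

strong negative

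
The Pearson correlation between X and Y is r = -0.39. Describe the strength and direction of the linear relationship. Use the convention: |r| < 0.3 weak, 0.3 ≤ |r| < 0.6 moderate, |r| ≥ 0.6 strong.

r = -0.39 < 0 so the relationship is negative.
|r| = 0.39, which falls in the moderate range.

moderate negative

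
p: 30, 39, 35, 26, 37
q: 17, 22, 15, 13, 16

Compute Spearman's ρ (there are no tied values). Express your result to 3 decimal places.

Rank p: 2, 5, 3, 1, 4
Rank q: 4, 5, 2, 1, 3
d = rank(p) − rank(q): -2, 0, 1, 0, 1; Σd² = 6
ρ = 1 − 6Σd² / [n(n²−1)] = 1 − 6×6 / (5×24) = 1 − 36/120 ≈ 0.700

0.700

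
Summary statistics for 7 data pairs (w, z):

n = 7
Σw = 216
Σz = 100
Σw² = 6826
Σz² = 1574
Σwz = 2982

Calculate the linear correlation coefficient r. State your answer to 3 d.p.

r = (nΣwz − ΣwΣz) / √[(nΣw² − (Σw)²)(nΣz² − (Σz)²)]
Numerator: 7×2982 − 216×100 = -726
Denominator: √[(47782 − 46656)(11018 − 10000)] = √[1126 × 1018] = 1070.6391
r = -726 / 1070.6391 ≈ -0.678

-0.678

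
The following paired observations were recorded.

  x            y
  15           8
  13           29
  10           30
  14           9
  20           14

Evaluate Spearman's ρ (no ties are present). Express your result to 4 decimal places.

-0.7000

Rank x: 4, 2, 1, 3, 5
Rank y: 1, 4, 5, 2, 3
d = rank(x) − rank(y): 3, -2, -4, 1, 2; Σd² = 34
ρ = 1 − 6Σd² / [n(n²−1)] = 1 − 6×34 / (5×24) = 1 − 204/120 ≈ -0.7000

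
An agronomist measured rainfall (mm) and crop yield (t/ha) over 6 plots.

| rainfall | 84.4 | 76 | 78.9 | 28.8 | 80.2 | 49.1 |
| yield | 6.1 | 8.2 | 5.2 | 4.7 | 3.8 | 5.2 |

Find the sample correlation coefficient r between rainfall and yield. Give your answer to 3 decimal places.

n = 6, Σx = 397.4, Σy = 33.2, Σx² = 28796.86, Σy² = 195.06, Σxy = 2243.76
nΣxy − ΣxΣy = 13462.56 − 13193.68 = 268.88
nΣx² − (Σx)² = 172781.16 − 157926.76 = 14854.4; nΣy² − (Σy)² = 1170.36 − 1102.24 = 68.12
r = 268.88 / √(14854.4 × 68.12) = 268.88 / 1005.9233 ≈ 0.267

0.267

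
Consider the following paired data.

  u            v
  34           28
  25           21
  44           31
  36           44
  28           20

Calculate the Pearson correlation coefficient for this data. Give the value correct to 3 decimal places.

0.612

n = 5, Σu = 167, Σv = 144, Σu² = 5797, Σv² = 4522, Σuv = 4985
nΣuv − ΣuΣv = 24925 − 24048 = 877
nΣu² − (Σu)² = 28985 − 27889 = 1096; nΣv² − (Σv)² = 22610 − 20736 = 1874
r = 877 / √(1096 × 1874) = 877 / 1433.1448 ≈ 0.612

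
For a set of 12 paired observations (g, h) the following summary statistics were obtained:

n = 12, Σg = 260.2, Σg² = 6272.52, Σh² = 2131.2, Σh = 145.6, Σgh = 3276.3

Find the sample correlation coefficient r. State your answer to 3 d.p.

r = (nΣgh − ΣgΣh) / √[(nΣg² − (Σg)²)(nΣh² − (Σh)²)]
Numerator: 12×3276.3 − 260.2×145.6 = 1430.48
Denominator: √[(75270.24 − 67704.04)(25574.4 − 21199.36)] = √[7566.2 × 4375.04] = 5753.4709
r = 1430.48 / 5753.4709 ≈ 0.249

0.249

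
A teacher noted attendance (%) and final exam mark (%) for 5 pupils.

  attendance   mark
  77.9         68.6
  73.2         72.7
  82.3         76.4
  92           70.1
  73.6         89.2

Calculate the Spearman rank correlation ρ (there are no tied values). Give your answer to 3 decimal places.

Rank attendance: 3, 1, 4, 5, 2
Rank mark: 1, 3, 4, 2, 5
d = rank(attendance) − rank(mark): 2, -2, 0, 3, -3; Σd² = 26
ρ = 1 − 6Σd² / [n(n²−1)] = 1 − 6×26 / (5×24) = 1 − 156/120 ≈ -0.300

-0.300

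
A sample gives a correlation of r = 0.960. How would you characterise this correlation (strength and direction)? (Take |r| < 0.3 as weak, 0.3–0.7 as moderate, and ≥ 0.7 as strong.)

r = 0.960 > 0 so the relationship is positive.
|r| = 0.960, which falls in the strong range.

strong positive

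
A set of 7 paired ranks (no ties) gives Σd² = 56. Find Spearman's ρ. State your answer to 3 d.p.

0.000

ρ = 1 − 6Σd² / [n(n²−1)] = 1 − 6×56 / (7×48)
  = 1 − 336/336 = 1 − 1.0000 ≈ 0.000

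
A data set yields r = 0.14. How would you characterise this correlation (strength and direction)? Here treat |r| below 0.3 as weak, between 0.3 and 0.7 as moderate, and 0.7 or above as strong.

r = 0.14 > 0 so the relationship is positive.
|r| = 0.14, which falls in the weak range.

weak positive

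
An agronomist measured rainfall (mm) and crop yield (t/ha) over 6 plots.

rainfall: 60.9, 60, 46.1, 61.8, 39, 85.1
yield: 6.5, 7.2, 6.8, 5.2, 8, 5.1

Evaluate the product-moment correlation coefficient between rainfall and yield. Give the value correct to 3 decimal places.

-0.813

n = 6, Σx = 352.9, Σy = 38.8, Σx² = 22016.27, Σy² = 257.38, Σxy = 2208.7
nΣxy − ΣxΣy = 13252.2 − 13692.52 = -440.32
nΣx² − (Σx)² = 132097.62 − 124538.41 = 7559.21; nΣy² − (Σy)² = 1544.28 − 1505.44 = 38.84
r = -440.32 / √(7559.21 × 38.84) = -440.32 / 541.8484 ≈ -0.813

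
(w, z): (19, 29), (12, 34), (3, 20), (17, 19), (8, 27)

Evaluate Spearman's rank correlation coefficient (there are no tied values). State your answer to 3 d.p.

0.200

Rank w: 5, 3, 1, 4, 2
Rank z: 4, 5, 2, 1, 3
d = rank(w) − rank(z): 1, -2, -1, 3, -1; Σd² = 16
ρ = 1 − 6Σd² / [n(n²−1)] = 1 − 6×16 / (5×24) = 1 − 96/120 ≈ 0.200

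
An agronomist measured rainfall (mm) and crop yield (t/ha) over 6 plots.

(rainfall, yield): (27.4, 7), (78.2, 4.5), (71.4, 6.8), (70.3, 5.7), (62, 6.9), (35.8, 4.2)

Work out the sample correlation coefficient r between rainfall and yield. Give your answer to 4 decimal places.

-0.0819

n = 6, Σx = 345.1, Σy = 35.1, Σx² = 22031.69, Σy² = 213.23, Σxy = 2008.09
nΣxy − ΣxΣy = 12048.54 − 12113.01 = -64.47
nΣx² − (Σx)² = 132190.14 − 119094.01 = 13096.13; nΣy² − (Σy)² = 1279.38 − 1232.01 = 47.37
r = -64.47 / √(13096.13 × 47.37) = -64.47 / 787.6317 ≈ -0.0819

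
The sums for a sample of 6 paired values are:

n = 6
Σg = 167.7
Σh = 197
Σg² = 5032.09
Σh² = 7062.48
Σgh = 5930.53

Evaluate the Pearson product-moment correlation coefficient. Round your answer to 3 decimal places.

0.937

r = (nΣgh − ΣgΣh) / √[(nΣg² − (Σg)²)(nΣh² − (Σh)²)]
Numerator: 6×5930.53 − 167.7×197 = 2546.28
Denominator: √[(30192.54 − 28123.29)(42374.88 − 38809)] = √[2069.25 × 3565.88] = 2716.3757
r = 2546.28 / 2716.3757 ≈ 0.937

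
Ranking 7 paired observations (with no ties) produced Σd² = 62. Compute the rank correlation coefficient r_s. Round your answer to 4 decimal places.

ρ = 1 − 6Σd² / [n(n²−1)] = 1 − 6×62 / (7×48)
  = 1 − 372/336 = 1 − 1.10714 ≈ -0.1071

-0.1071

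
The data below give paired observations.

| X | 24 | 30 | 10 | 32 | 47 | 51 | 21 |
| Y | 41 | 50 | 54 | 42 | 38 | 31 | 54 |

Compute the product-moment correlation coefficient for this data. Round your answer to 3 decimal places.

-0.868

n = 7, ΣX = 215, ΣY = 310, ΣX² = 7851, ΣY² = 14182, ΣXY = 8869
nΣXY − ΣXΣY = 62083 − 66650 = -4567
nΣX² − (ΣX)² = 54957 − 46225 = 8732; nΣY² − (ΣY)² = 99274 − 96100 = 3174
r = -4567 / √(8732 × 3174) = -4567 / 5264.5387 ≈ -0.868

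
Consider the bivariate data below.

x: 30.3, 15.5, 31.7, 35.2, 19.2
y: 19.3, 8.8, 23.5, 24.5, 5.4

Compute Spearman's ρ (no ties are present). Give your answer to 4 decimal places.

Rank x: 3, 1, 4, 5, 2
Rank y: 3, 2, 4, 5, 1
d = rank(x) − rank(y): 0, -1, 0, 0, 1; Σd² = 2
ρ = 1 − 6Σd² / [n(n²−1)] = 1 − 6×2 / (5×24) = 1 − 12/120 ≈ 0.9000

0.9000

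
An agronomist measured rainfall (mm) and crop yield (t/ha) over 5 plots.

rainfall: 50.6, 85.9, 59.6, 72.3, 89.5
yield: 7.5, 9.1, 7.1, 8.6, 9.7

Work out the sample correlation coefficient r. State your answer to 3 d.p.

0.938

n = 5, Σx = 357.9, Σy = 42, Σx² = 26728.87, Σy² = 357.52, Σxy = 3074.28
nΣxy − ΣxΣy = 15371.4 − 15031.8 = 339.6
nΣx² − (Σx)² = 133644.35 − 128092.41 = 5551.94; nΣy² − (Σy)² = 1787.6 − 1764 = 23.6
r = 339.6 / √(5551.94 × 23.6) = 339.6 / 361.9748 ≈ 0.938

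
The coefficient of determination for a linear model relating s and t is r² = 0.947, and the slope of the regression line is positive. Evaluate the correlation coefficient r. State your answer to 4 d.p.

0.9731

|r| = √0.947 = 0.9731
The association is positive, so r = 0.9731.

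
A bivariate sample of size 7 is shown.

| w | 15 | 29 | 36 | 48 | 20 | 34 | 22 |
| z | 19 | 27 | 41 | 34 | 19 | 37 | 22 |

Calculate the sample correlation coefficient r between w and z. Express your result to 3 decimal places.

n = 7, Σw = 204, Σz = 199, Σw² = 6706, Σz² = 6141, Σwz = 6298
nΣwz − ΣwΣz = 44086 − 40596 = 3490
nΣw² − (Σw)² = 46942 − 41616 = 5326; nΣz² − (Σz)² = 42987 − 39601 = 3386
r = 3490 / √(5326 × 3386) = 3490 / 4246.6264 ≈ 0.822

0.822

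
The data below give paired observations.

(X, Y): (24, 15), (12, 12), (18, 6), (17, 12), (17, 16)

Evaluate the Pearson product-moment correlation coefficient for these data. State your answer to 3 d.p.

n = 5, ΣX = 88, ΣY = 61, ΣX² = 1622, ΣY² = 805, ΣXY = 1088
nΣXY − ΣXΣY = 5440 − 5368 = 72
nΣX² − (ΣX)² = 8110 − 7744 = 366; nΣY² − (ΣY)² = 4025 − 3721 = 304
r = 72 / √(366 × 304) = 72 / 333.5626 ≈ 0.216

0.216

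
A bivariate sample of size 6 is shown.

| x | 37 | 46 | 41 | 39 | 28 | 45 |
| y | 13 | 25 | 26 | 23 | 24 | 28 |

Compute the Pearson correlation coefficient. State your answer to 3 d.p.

0.341

n = 6, Σx = 236, Σy = 139, Σx² = 9496, Σy² = 3359, Σxy = 5526
nΣxy − ΣxΣy = 33156 − 32804 = 352
nΣx² − (Σx)² = 56976 − 55696 = 1280; nΣy² − (Σy)² = 20154 − 19321 = 833
r = 352 / √(1280 × 833) = 352 / 1032.5890 ≈ 0.341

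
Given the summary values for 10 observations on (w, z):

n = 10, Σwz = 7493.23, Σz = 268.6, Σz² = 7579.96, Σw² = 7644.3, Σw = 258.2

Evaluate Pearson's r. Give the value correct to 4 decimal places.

r = (nΣwz − ΣwΣz) / √[(nΣw² − (Σw)²)(nΣz² − (Σz)²)]
Numerator: 10×7493.23 − 258.2×268.6 = 5579.78
Denominator: √[(76443 − 66667.24)(75799.6 − 72145.96)] = √[9775.76 × 3653.64] = 5976.3792
r = 5579.78 / 5976.3792 ≈ 0.9336

0.9336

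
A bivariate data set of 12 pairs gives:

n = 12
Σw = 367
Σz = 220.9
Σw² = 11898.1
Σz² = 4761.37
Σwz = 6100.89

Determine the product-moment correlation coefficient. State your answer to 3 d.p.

-0.957

r = (nΣwz − ΣwΣz) / √[(nΣw² − (Σw)²)(nΣz² − (Σz)²)]
Numerator: 12×6100.89 − 367×220.9 = -7859.62
Denominator: √[(142777.2 − 134689)(57136.44 − 48796.81)] = √[8088.2 × 8339.63] = 8212.9529
r = -7859.62 / 8212.9529 ≈ -0.957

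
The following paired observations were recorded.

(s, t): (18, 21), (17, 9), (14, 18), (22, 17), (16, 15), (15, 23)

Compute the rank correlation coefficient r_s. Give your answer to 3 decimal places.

Rank s: 5, 4, 1, 6, 3, 2
Rank t: 5, 1, 4, 3, 2, 6
d = rank(s) − rank(t): 0, 3, -3, 3, 1, -4; Σd² = 44
ρ = 1 − 6Σd² / [n(n²−1)] = 1 − 6×44 / (6×35) = 1 − 264/210 ≈ -0.257

-0.257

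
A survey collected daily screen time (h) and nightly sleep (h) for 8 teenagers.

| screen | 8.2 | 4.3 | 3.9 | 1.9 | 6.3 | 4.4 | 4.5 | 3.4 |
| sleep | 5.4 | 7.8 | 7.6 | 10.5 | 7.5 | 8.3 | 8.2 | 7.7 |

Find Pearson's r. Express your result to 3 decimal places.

-0.883

n = 8, Σx = 36.9, Σy = 63, Σx² = 195.41, Σy² = 509.68, Σxy = 274.26
nΣxy − ΣxΣy = 2194.08 − 2324.7 = -130.62
nΣx² − (Σx)² = 1563.28 − 1361.61 = 201.67; nΣy² − (Σy)² = 4077.44 − 3969 = 108.44
r = -130.62 / √(201.67 × 108.44) = -130.62 / 147.8820 ≈ -0.883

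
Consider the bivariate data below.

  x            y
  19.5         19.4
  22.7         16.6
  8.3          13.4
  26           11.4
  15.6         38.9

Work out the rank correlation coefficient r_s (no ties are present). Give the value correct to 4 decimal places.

-0.4000

Rank x: 3, 4, 1, 5, 2
Rank y: 4, 3, 2, 1, 5
d = rank(x) − rank(y): -1, 1, -1, 4, -3; Σd² = 28
ρ = 1 − 6Σd² / [n(n²−1)] = 1 − 6×28 / (5×24) = 1 − 168/120 ≈ -0.4000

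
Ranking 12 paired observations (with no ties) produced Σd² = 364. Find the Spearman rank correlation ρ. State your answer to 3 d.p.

-0.273

ρ = 1 − 6Σd² / [n(n²−1)] = 1 − 6×364 / (12×143)
  = 1 − 2184/1716 = 1 − 1.2727 ≈ -0.273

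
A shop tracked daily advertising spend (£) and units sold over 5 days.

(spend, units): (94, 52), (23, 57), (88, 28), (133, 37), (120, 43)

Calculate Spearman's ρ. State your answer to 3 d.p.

Rank spend: 3, 1, 2, 5, 4
Rank units: 4, 5, 1, 2, 3
d = rank(spend) − rank(units): -1, -4, 1, 3, 1; Σd² = 28
ρ = 1 − 6Σd² / [n(n²−1)] = 1 − 6×28 / (5×24) = 1 − 168/120 ≈ -0.400

-0.400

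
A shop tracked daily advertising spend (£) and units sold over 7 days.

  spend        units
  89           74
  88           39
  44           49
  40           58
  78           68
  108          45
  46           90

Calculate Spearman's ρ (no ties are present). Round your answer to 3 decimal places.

Rank spend: 6, 5, 2, 1, 4, 7, 3
Rank units: 6, 1, 3, 4, 5, 2, 7
d = rank(spend) − rank(units): 0, 4, -1, -3, -1, 5, -4; Σd² = 68
ρ = 1 − 6Σd² / [n(n²−1)] = 1 − 6×68 / (7×48) = 1 − 408/336 ≈ -0.214

-0.214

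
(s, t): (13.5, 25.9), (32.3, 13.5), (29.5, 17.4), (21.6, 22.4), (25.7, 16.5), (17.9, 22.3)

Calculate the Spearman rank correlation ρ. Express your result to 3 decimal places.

Rank s: 1, 6, 5, 3, 4, 2
Rank t: 6, 1, 3, 5, 2, 4
d = rank(s) − rank(t): -5, 5, 2, -2, 2, -2; Σd² = 66
ρ = 1 − 6Σd² / [n(n²−1)] = 1 − 6×66 / (6×35) = 1 − 396/210 ≈ -0.886

-0.886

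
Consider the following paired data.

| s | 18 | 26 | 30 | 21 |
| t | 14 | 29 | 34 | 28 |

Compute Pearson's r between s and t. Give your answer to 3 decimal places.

0.879

n = 4, Σs = 95, Σt = 105, Σs² = 2341, Σt² = 2977, Σst = 2614
nΣst − ΣsΣt = 10456 − 9975 = 481
nΣs² − (Σs)² = 9364 − 9025 = 339; nΣt² − (Σt)² = 11908 − 11025 = 883
r = 481 / √(339 × 883) = 481 / 547.1170 ≈ 0.879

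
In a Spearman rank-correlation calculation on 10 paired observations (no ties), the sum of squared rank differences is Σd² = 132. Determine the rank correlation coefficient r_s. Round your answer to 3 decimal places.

ρ = 1 − 6Σd² / [n(n²−1)] = 1 − 6×132 / (10×99)
  = 1 − 792/990 = 1 − 0.8000 ≈ 0.200

0.200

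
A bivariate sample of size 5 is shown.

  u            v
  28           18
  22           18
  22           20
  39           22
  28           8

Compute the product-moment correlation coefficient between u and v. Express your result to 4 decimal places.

0.2079

n = 5, Σu = 139, Σv = 86, Σu² = 4057, Σv² = 1596, Σuv = 2422
nΣuv − ΣuΣv = 12110 − 11954 = 156
nΣu² − (Σu)² = 20285 − 19321 = 964; nΣv² − (Σv)² = 7980 − 7396 = 584
r = 156 / √(964 × 584) = 156 / 750.3173 ≈ 0.2079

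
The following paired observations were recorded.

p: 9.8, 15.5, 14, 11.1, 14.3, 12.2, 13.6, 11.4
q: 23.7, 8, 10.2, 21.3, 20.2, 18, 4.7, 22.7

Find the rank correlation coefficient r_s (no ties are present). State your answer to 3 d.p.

Rank p: 1, 8, 6, 2, 7, 4, 5, 3
Rank q: 8, 2, 3, 6, 5, 4, 1, 7
d = rank(p) − rank(q): -7, 6, 3, -4, 2, 0, 4, -4; Σd² = 146
ρ = 1 − 6Σd² / [n(n²−1)] = 1 − 6×146 / (8×63) = 1 − 876/504 ≈ -0.738

-0.738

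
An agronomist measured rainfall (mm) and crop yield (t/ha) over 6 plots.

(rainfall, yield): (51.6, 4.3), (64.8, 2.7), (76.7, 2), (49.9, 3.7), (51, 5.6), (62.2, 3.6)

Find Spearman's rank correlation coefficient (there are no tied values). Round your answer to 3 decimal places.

Rank rainfall: 3, 5, 6, 1, 2, 4
Rank yield: 5, 2, 1, 4, 6, 3
d = rank(rainfall) − rank(yield): -2, 3, 5, -3, -4, 1; Σd² = 64
ρ = 1 − 6Σd² / [n(n²−1)] = 1 − 6×64 / (6×35) = 1 − 384/210 ≈ -0.829

-0.829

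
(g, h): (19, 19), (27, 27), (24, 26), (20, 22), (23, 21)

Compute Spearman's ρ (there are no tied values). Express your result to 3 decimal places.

Rank g: 1, 5, 4, 2, 3
Rank h: 1, 5, 4, 3, 2
d = rank(g) − rank(h): 0, 0, 0, -1, 1; Σd² = 2
ρ = 1 − 6Σd² / [n(n²−1)] = 1 − 6×2 / (5×24) = 1 − 12/120 ≈ 0.900

0.900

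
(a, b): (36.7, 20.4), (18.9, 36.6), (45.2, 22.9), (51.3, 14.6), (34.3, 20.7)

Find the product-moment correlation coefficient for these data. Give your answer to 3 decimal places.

-0.894

n = 5, Σa = 186.4, Σb = 115.2, Σa² = 7555.32, Σb² = 2921.78, Σab = 3934.49
nΣab − ΣaΣb = 19672.45 − 21473.28 = -1800.83
nΣa² − (Σa)² = 37776.6 − 34744.96 = 3031.64; nΣb² − (Σb)² = 14608.9 − 13271.04 = 1337.86
r = -1800.83 / √(3031.64 × 1337.86) = -1800.83 / 2013.9290 ≈ -0.894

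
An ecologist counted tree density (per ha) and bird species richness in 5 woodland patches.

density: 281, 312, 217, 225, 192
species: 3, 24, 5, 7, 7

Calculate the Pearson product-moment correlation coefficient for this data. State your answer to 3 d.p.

0.627

n = 5, Σx = 1227, Σy = 46, Σx² = 310883, Σy² = 708, Σxy = 12335
nΣxy − ΣxΣy = 61675 − 56442 = 5233
nΣx² − (Σx)² = 1554415 − 1505529 = 48886; nΣy² − (Σy)² = 3540 − 2116 = 1424
r = 5233 / √(48886 × 1424) = 5233 / 8343.4803 ≈ 0.627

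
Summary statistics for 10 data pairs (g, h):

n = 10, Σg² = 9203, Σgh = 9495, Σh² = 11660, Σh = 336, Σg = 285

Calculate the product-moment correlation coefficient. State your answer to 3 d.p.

r = (nΣgh − ΣgΣh) / √[(nΣg² − (Σg)²)(nΣh² − (Σh)²)]
Numerator: 10×9495 − 285×336 = -810
Denominator: √[(92030 − 81225)(116600 − 112896)] = √[10805 × 3704] = 6326.2722
r = -810 / 6326.2722 ≈ -0.128

-0.128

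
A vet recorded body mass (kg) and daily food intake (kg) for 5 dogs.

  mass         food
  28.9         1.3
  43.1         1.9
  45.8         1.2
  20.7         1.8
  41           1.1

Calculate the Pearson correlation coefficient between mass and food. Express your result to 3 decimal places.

-0.340

n = 5, Σx = 179.5, Σy = 7.3, Σx² = 6899.95, Σy² = 11.19, Σxy = 256.78
nΣxy − ΣxΣy = 1283.9 − 1310.35 = -26.45
nΣx² − (Σx)² = 34499.75 − 32220.25 = 2279.5; nΣy² − (Σy)² = 55.95 − 53.29 = 2.66
r = -26.45 / √(2279.5 × 2.66) = -26.45 / 77.8683 ≈ -0.340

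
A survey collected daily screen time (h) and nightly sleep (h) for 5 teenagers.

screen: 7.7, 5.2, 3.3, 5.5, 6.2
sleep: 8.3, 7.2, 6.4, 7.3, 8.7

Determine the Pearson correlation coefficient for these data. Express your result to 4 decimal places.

n = 5, Σx = 27.9, Σy = 37.9, Σx² = 165.91, Σy² = 290.67, Σxy = 216.56
nΣxy − ΣxΣy = 1082.8 − 1057.41 = 25.39
nΣx² − (Σx)² = 829.55 − 778.41 = 51.14; nΣy² − (Σy)² = 1453.35 − 1436.41 = 16.94
r = 25.39 / √(51.14 × 16.94) = 25.39 / 29.4332 ≈ 0.8626

0.8626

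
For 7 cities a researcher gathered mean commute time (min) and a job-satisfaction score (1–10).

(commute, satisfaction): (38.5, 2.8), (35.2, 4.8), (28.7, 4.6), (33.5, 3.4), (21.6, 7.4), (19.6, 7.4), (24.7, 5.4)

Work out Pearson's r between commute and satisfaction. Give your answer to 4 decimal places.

-0.9215

n = 7, Σx = 201.8, Σy = 35.8, Σx² = 6128.04, Σy² = 202.28, Σxy = 960.94
nΣxy − ΣxΣy = 6726.58 − 7224.44 = -497.86
nΣx² − (Σx)² = 42896.28 − 40723.24 = 2173.04; nΣy² − (Σy)² = 1415.96 − 1281.64 = 134.32
r = -497.86 / √(2173.04 × 134.32) = -497.86 / 540.2617 ≈ -0.9215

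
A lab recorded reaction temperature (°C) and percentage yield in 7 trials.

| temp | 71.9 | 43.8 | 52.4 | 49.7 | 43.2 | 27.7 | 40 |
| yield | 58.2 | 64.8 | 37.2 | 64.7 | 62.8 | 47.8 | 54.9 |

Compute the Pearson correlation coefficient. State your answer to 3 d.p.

0.107

n = 7, Σx = 328.7, Σy = 390.4, Σx² = 16537.43, Σy² = 22398.9, Σxy = 18420.71
nΣxy − ΣxΣy = 128944.97 − 128324.48 = 620.49
nΣx² − (Σx)² = 115762.01 − 108043.69 = 7718.32; nΣy² − (Σy)² = 156792.3 − 152412.16 = 4380.14
r = 620.49 / √(7718.32 × 4380.14) = 620.49 / 5814.4064 ≈ 0.107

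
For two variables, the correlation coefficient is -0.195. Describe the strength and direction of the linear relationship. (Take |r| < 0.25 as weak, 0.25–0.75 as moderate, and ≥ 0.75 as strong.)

weak negative

r = -0.195 < 0 so the relationship is negative.
|r| = 0.195, which falls in the weak range.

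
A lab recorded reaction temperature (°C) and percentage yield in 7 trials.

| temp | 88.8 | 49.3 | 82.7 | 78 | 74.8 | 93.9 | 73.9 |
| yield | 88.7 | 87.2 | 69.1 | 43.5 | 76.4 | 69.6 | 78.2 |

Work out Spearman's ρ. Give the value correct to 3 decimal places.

-0.250

Rank temp: 6, 1, 5, 4, 3, 7, 2
Rank yield: 7, 6, 2, 1, 4, 3, 5
d = rank(temp) − rank(yield): -1, -5, 3, 3, -1, 4, -3; Σd² = 70
ρ = 1 − 6Σd² / [n(n²−1)] = 1 − 6×70 / (7×48) = 1 − 420/336 ≈ -0.250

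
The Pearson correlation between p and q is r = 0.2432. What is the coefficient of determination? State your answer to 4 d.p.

0.0591

r² = (0.2432)² = 0.0591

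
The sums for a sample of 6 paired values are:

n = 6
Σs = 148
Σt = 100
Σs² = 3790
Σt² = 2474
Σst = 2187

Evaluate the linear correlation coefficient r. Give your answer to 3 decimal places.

r = (nΣst − ΣsΣt) / √[(nΣs² − (Σs)²)(nΣt² − (Σt)²)]
Numerator: 6×2187 − 148×100 = -1678
Denominator: √[(22740 − 21904)(14844 − 10000)] = √[836 × 4844] = 2012.3578
r = -1678 / 2012.3578 ≈ -0.834

-0.834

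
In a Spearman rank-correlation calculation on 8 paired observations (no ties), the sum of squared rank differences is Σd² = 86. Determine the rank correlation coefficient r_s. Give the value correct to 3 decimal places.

ρ = 1 − 6Σd² / [n(n²−1)] = 1 − 6×86 / (8×63)
  = 1 − 516/504 = 1 − 1.0238 ≈ -0.024

-0.024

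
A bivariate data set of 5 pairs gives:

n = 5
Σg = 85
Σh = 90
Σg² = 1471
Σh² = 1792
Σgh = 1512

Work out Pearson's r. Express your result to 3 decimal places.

-0.269

r = (nΣgh − ΣgΣh) / √[(nΣg² − (Σg)²)(nΣh² − (Σh)²)]
Numerator: 5×1512 − 85×90 = -90
Denominator: √[(7355 − 7225)(8960 − 8100)] = √[130 × 860] = 334.3651
r = -90 / 334.3651 ≈ -0.269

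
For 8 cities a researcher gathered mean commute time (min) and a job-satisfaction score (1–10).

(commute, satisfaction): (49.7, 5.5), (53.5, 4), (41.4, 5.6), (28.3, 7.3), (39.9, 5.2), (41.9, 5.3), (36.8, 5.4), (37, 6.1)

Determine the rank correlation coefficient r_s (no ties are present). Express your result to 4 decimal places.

Rank commute: 7, 8, 5, 1, 4, 6, 2, 3
Rank satisfaction: 5, 1, 6, 8, 2, 3, 4, 7
d = rank(commute) − rank(satisfaction): 2, 7, -1, -7, 2, 3, -2, -4; Σd² = 136
ρ = 1 − 6Σd² / [n(n²−1)] = 1 − 6×136 / (8×63) = 1 − 816/504 ≈ -0.6190

-0.6190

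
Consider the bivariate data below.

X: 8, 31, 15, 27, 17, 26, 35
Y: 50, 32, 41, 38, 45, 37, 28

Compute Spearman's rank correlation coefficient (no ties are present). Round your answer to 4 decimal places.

Rank X: 1, 6, 2, 5, 3, 4, 7
Rank Y: 7, 2, 5, 4, 6, 3, 1
d = rank(X) − rank(Y): -6, 4, -3, 1, -3, 1, 6; Σd² = 108
ρ = 1 − 6Σd² / [n(n²−1)] = 1 − 6×108 / (7×48) = 1 − 648/336 ≈ -0.9286

-0.9286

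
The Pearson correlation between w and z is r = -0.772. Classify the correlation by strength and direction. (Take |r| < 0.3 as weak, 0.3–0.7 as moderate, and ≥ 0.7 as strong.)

r = -0.772 < 0 so the relationship is negative.
|r| = 0.772, which falls in the strong range.

strong negative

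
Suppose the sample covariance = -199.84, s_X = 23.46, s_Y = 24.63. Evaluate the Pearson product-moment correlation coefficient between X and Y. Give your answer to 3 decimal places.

r = Cov(X,Y) / (s_X · s_Y) = -199.84 / (23.46 × 24.63)
  = -199.84 / 577.8198 ≈ -0.346

-0.346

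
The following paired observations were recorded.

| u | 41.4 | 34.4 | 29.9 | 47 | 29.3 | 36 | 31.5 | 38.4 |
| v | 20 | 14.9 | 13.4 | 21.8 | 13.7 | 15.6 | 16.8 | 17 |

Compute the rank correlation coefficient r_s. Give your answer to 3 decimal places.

Rank u: 7, 4, 2, 8, 1, 5, 3, 6
Rank v: 7, 3, 1, 8, 2, 4, 5, 6
d = rank(u) − rank(v): 0, 1, 1, 0, -1, 1, -2, 0; Σd² = 8
ρ = 1 − 6Σd² / [n(n²−1)] = 1 − 6×8 / (8×63) = 1 − 48/504 ≈ 0.905

0.905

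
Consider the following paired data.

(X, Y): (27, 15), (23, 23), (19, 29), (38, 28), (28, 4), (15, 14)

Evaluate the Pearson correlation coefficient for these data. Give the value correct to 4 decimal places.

n = 6, ΣX = 150, ΣY = 113, ΣX² = 4072, ΣY² = 2591, ΣXY = 2871
nΣXY − ΣXΣY = 17226 − 16950 = 276
nΣX² − (ΣX)² = 24432 − 22500 = 1932; nΣY² − (ΣY)² = 15546 − 12769 = 2777
r = 276 / √(1932 × 2777) = 276 / 2316.2824 ≈ 0.1192

0.1192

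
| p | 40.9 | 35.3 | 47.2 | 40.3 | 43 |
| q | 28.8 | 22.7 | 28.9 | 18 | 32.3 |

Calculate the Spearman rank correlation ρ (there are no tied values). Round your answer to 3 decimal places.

Rank p: 3, 1, 5, 2, 4
Rank q: 3, 2, 4, 1, 5
d = rank(p) − rank(q): 0, -1, 1, 1, -1; Σd² = 4
ρ = 1 − 6Σd² / [n(n²−1)] = 1 − 6×4 / (5×24) = 1 − 24/120 ≈ 0.800

0.800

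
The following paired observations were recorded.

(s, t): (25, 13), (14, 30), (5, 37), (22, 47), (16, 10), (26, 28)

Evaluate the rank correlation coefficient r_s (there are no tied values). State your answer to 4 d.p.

Rank s: 5, 2, 1, 4, 3, 6
Rank t: 2, 4, 5, 6, 1, 3
d = rank(s) − rank(t): 3, -2, -4, -2, 2, 3; Σd² = 46
ρ = 1 − 6Σd² / [n(n²−1)] = 1 − 6×46 / (6×35) = 1 − 276/210 ≈ -0.3143

-0.3143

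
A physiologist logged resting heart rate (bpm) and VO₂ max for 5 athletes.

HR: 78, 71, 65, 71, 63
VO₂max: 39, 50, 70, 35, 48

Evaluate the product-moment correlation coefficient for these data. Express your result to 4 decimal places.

-0.6000

n = 5, Σx = 348, Σy = 242, Σx² = 24360, Σy² = 12450, Σxy = 16651
nΣxy − ΣxΣy = 83255 − 84216 = -961
nΣx² − (Σx)² = 121800 − 121104 = 696; nΣy² − (Σy)² = 62250 − 58564 = 3686
r = -961 / √(696 × 3686) = -961 / 1601.7041 ≈ -0.6000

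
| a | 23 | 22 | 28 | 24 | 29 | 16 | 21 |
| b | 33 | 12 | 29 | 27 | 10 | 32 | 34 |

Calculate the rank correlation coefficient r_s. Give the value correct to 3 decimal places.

-0.607

Rank a: 4, 3, 6, 5, 7, 1, 2
Rank b: 6, 2, 4, 3, 1, 5, 7
d = rank(a) − rank(b): -2, 1, 2, 2, 6, -4, -5; Σd² = 90
ρ = 1 − 6Σd² / [n(n²−1)] = 1 − 6×90 / (7×48) = 1 − 540/336 ≈ -0.607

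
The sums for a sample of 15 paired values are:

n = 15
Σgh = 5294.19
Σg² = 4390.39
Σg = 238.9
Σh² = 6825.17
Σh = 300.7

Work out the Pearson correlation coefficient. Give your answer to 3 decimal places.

r = (nΣgh − ΣgΣh) / √[(nΣg² − (Σg)²)(nΣh² − (Σh)²)]
Numerator: 15×5294.19 − 238.9×300.7 = 7575.62
Denominator: √[(65855.85 − 57073.21)(102377.55 − 90420.49)] = √[8782.64 × 11957.06] = 10247.6609
r = 7575.62 / 10247.6609 ≈ 0.739

0.739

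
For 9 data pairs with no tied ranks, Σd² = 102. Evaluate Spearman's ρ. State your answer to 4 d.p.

ρ = 1 − 6Σd² / [n(n²−1)] = 1 − 6×102 / (9×80)
  = 1 − 612/720 = 1 − 0.85000 ≈ 0.1500

0.1500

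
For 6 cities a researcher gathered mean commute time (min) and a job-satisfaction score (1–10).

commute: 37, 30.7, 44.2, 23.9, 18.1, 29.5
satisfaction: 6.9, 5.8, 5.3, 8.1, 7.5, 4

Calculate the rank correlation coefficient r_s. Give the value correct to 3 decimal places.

-0.543

Rank commute: 5, 4, 6, 2, 1, 3
Rank satisfaction: 4, 3, 2, 6, 5, 1
d = rank(commute) − rank(satisfaction): 1, 1, 4, -4, -4, 2; Σd² = 54
ρ = 1 − 6Σd² / [n(n²−1)] = 1 − 6×54 / (6×35) = 1 − 324/210 ≈ -0.543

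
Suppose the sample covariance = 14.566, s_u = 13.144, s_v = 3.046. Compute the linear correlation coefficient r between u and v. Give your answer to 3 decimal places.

0.364

r = Cov(u,v) / (s_u · s_v) = 14.566 / (13.144 × 3.046)
  = 14.566 / 40.0366 ≈ 0.364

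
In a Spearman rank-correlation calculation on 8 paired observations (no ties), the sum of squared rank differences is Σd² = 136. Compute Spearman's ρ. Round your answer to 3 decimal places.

ρ = 1 − 6Σd² / [n(n²−1)] = 1 − 6×136 / (8×63)
  = 1 − 816/504 = 1 − 1.6190 ≈ -0.619

-0.619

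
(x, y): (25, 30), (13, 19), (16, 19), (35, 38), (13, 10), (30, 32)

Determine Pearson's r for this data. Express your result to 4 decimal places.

n = 6, Σx = 132, Σy = 148, Σx² = 3344, Σy² = 4190, Σxy = 3721
nΣxy − ΣxΣy = 22326 − 19536 = 2790
nΣx² − (Σx)² = 20064 − 17424 = 2640; nΣy² − (Σy)² = 25140 − 21904 = 3236
r = 2790 / √(2640 × 3236) = 2790 / 2922.8479 ≈ 0.9545

0.9545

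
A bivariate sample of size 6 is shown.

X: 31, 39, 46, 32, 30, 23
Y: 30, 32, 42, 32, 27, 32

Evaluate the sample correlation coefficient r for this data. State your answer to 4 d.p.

n = 6, ΣX = 201, ΣY = 195, ΣX² = 7051, ΣY² = 6465, ΣXY = 6680
nΣXY − ΣXΣY = 40080 − 39195 = 885
nΣX² − (ΣX)² = 42306 − 40401 = 1905; nΣY² − (ΣY)² = 38790 − 38025 = 765
r = 885 / √(1905 × 765) = 885 / 1207.1972 ≈ 0.7331

0.7331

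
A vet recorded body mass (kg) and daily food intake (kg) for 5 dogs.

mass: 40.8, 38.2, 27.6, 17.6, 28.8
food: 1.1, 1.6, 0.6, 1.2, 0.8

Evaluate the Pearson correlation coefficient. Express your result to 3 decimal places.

0.319

n = 5, Σx = 153, Σy = 5.3, Σx² = 5024.84, Σy² = 6.21, Σxy = 166.72
nΣxy − ΣxΣy = 833.6 − 810.9 = 22.7
nΣx² − (Σx)² = 25124.2 − 23409 = 1715.2; nΣy² − (Σy)² = 31.05 − 28.09 = 2.96
r = 22.7 / √(1715.2 × 2.96) = 22.7 / 71.2530 ≈ 0.319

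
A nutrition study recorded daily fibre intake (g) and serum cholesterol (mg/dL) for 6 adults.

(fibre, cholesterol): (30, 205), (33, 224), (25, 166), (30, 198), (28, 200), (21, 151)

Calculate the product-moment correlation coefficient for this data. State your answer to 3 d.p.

n = 6, Σx = 167, Σy = 1144, Σx² = 4739, Σy² = 221762, Σxy = 32403
nΣxy − ΣxΣy = 194418 − 191048 = 3370
nΣx² − (Σx)² = 28434 − 27889 = 545; nΣy² − (Σy)² = 1330572 − 1308736 = 21836
r = 3370 / √(545 × 21836) = 3370 / 3449.7275 ≈ 0.977

0.977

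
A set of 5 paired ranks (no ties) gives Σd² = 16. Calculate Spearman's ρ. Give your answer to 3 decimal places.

0.200

ρ = 1 − 6Σd² / [n(n²−1)] = 1 − 6×16 / (5×24)
  = 1 − 96/120 = 1 − 0.8000 ≈ 0.200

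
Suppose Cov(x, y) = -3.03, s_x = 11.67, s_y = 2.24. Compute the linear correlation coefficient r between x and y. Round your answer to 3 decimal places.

r = Cov(x,y) / (s_x · s_y) = -3.03 / (11.67 × 2.24)
  = -3.03 / 26.1408 ≈ -0.116

-0.116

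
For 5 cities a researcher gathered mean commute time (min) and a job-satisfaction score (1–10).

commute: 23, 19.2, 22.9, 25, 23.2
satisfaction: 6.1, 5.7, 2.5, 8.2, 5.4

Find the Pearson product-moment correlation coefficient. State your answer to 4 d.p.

0.2926

n = 5, Σx = 113.3, Σy = 27.9, Σx² = 2585.29, Σy² = 172.35, Σxy = 637.27
nΣxy − ΣxΣy = 3186.35 − 3161.07 = 25.28
nΣx² − (Σx)² = 12926.45 − 12836.89 = 89.56; nΣy² − (Σy)² = 861.75 − 778.41 = 83.34
r = 25.28 / √(89.56 × 83.34) = 25.28 / 86.3940 ≈ 0.2926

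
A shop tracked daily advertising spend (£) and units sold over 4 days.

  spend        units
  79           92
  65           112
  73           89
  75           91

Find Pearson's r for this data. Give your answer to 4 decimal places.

n = 4, Σx = 292, Σy = 384, Σx² = 21420, Σy² = 37210, Σxy = 27870
nΣxy − ΣxΣy = 111480 − 112128 = -648
nΣx² − (Σx)² = 85680 − 85264 = 416; nΣy² − (Σy)² = 148840 − 147456 = 1384
r = -648 / √(416 × 1384) = -648 / 758.7780 ≈ -0.8540

-0.8540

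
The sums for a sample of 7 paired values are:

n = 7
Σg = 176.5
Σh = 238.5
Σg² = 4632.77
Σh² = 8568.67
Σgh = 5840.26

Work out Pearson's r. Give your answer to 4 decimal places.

-0.6100

r = (nΣgh − ΣgΣh) / √[(nΣg² − (Σg)²)(nΣh² − (Σh)²)]
Numerator: 7×5840.26 − 176.5×238.5 = -1213.43
Denominator: √[(32429.39 − 31152.25)(59980.69 − 56882.25)] = √[1277.14 × 3098.44] = 1989.2566
r = -1213.43 / 1989.2566 ≈ -0.6100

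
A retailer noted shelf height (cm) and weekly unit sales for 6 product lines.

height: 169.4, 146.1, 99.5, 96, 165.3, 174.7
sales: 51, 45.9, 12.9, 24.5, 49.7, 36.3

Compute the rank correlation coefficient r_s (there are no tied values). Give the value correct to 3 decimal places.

0.600

Rank height: 5, 3, 2, 1, 4, 6
Rank sales: 6, 4, 1, 2, 5, 3
d = rank(height) − rank(sales): -1, -1, 1, -1, -1, 3; Σd² = 14
ρ = 1 − 6Σd² / [n(n²−1)] = 1 − 6×14 / (6×35) = 1 − 84/210 ≈ 0.600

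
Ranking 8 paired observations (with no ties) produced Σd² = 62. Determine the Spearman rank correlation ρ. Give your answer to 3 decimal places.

0.262

ρ = 1 − 6Σd² / [n(n²−1)] = 1 − 6×62 / (8×63)
  = 1 − 372/504 = 1 − 0.7381 ≈ 0.262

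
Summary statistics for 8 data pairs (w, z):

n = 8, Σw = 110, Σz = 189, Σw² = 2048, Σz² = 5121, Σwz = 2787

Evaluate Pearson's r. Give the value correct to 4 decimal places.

r = (nΣwz − ΣwΣz) / √[(nΣw² − (Σw)²)(nΣz² − (Σz)²)]
Numerator: 8×2787 − 110×189 = 1506
Denominator: √[(16384 − 12100)(40968 − 35721)] = √[4284 × 5247] = 4741.1125
r = 1506 / 4741.1125 ≈ 0.3176

0.3176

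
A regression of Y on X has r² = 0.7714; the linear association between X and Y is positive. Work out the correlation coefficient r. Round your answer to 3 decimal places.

0.878

|r| = √0.7714 = 0.878
The association is positive, so r = 0.878.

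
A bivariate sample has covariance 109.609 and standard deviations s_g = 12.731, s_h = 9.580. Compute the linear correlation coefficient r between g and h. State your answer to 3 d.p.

0.899

r = Cov(g,h) / (s_g · s_h) = 109.609 / (12.731 × 9.580)
  = 109.609 / 121.9630 ≈ 0.899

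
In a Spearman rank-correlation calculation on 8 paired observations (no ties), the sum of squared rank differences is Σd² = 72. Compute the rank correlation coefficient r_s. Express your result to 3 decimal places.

ρ = 1 − 6Σd² / [n(n²−1)] = 1 − 6×72 / (8×63)
  = 1 − 432/504 = 1 − 0.8571 ≈ 0.143

0.143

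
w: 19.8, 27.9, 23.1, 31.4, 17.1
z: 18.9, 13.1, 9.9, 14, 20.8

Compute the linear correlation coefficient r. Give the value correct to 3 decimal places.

-0.641

n = 5, Σw = 119.3, Σz = 76.7, Σw² = 2982.43, Σz² = 1255.47, Σwz = 1763.68
nΣwz − ΣwΣz = 8818.4 − 9150.31 = -331.91
nΣw² − (Σw)² = 14912.15 − 14232.49 = 679.66; nΣz² − (Σz)² = 6277.35 − 5882.89 = 394.46
r = -331.91 / √(679.66 × 394.46) = -331.91 / 517.7825 ≈ -0.641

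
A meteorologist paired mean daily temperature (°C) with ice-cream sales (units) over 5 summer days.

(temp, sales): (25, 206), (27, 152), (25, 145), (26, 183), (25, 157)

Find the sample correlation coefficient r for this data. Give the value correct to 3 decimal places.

n = 5, Σx = 128, Σy = 843, Σx² = 3280, Σy² = 144703, Σxy = 21562
nΣxy − ΣxΣy = 107810 − 107904 = -94
nΣx² − (Σx)² = 16400 − 16384 = 16; nΣy² − (Σy)² = 723515 − 710649 = 12866
r = -94 / √(16 × 12866) = -94 / 453.7136 ≈ -0.207

-0.207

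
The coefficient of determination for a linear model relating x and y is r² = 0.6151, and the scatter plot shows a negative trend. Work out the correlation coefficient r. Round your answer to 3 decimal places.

-0.784

|r| = √0.6151 = 0.784
The association is negative, so r = −0.784.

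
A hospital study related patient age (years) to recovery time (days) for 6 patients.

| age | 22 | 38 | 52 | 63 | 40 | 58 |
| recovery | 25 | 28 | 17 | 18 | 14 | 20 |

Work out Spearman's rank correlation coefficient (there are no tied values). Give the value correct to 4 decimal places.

Rank age: 1, 2, 4, 6, 3, 5
Rank recovery: 5, 6, 2, 3, 1, 4
d = rank(age) − rank(recovery): -4, -4, 2, 3, 2, 1; Σd² = 50
ρ = 1 − 6Σd² / [n(n²−1)] = 1 − 6×50 / (6×35) = 1 − 300/210 ≈ -0.4286

-0.4286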